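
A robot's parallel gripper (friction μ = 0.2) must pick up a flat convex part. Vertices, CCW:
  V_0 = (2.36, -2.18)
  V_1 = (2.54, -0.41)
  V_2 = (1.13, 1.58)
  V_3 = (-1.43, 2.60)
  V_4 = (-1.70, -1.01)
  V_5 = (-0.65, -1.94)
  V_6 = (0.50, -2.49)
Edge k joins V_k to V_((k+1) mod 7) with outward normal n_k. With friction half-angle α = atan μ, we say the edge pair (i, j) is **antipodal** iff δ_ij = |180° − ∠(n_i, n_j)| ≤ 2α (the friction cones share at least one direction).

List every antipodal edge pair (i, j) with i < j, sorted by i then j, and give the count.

α = atan 0.2 = 11.31°;  2α = 22.62°
n_0 = (+0.9949, -0.1012)
n_1 = (+0.8159, +0.5781)
n_2 = (+0.3701, +0.9290)
n_3 = (-0.9972, +0.0746)
n_4 = (-0.6630, -0.7486)
n_5 = (-0.4315, -0.9021)
n_6 = (+0.1644, -0.9864)
  (0,1): δ = 138.87°  ·
  (0,2): δ = 105.92°  ·
  (0,3): δ = 1.53°  ✓
  (0,4): δ = 54.27°  ·
  (0,5): δ = 70.25°  ·
  (0,6): δ = 105.27°  ·
  (1,2): δ = 147.04°  ·
  (1,3): δ = 39.60°  ·
  (1,4): δ = 13.15°  ✓
  (1,5): δ = 29.12°  ·
  (1,6): δ = 64.14°  ·
  (2,3): δ = 72.55°  ·
  (2,4): δ = 19.81°  ✓
  (2,5): δ = 3.84°  ✓
  (2,6): δ = 31.19°  ·
  (3,4): δ = 127.25°  ·
  (3,5): δ = 111.28°  ·
  (3,6): δ = 76.26°  ·
  (4,5): δ = 164.03°  ·
  (4,6): δ = 129.01°  ·
  (5,6): δ = 144.98°  ·
antipodal pairs: 4

count = 4; pairs: (0,3), (1,4), (2,4), (2,5)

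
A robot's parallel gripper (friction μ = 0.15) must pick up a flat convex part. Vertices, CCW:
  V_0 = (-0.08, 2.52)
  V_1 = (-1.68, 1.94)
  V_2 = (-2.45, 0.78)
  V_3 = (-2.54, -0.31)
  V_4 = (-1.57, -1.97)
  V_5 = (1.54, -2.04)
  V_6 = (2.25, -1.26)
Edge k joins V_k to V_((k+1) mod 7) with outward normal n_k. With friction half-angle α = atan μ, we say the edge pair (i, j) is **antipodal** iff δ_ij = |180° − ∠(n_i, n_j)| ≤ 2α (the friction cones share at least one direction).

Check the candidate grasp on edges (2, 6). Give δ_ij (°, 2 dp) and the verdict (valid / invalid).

α = atan 0.15 = 8.53°;  2α = 17.06°
edge 2: e_2 = (-0.09, -1.09);  n_2 = (-0.9966, +0.0823)
edge 6: e_6 = (-2.33, +3.78);  n_6 = (+0.8513, +0.5247)
∠(n_2, n_6) = 143.63°
δ = |180° − 143.63°| = 36.37°
36.37° > 2α = 17.06°  →  invalid

δ = 36.37°, invalid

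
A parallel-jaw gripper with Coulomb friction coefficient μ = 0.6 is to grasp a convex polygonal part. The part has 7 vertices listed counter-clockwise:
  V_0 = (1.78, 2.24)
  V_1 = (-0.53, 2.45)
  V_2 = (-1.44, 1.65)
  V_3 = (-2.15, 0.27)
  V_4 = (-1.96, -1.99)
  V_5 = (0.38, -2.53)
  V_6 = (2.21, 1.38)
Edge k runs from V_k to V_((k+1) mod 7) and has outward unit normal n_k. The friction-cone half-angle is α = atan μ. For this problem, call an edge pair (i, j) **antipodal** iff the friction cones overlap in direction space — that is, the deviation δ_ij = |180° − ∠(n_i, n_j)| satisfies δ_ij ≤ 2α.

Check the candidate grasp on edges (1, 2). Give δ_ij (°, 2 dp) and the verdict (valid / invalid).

δ = 158.54°, invalid

α = atan 0.6 = 30.96°;  2α = 61.93°
edge 1: e_1 = (-0.91, -0.80);  n_1 = (-0.6603, +0.7510)
edge 2: e_2 = (-0.71, -1.38);  n_2 = (-0.8892, +0.4575)
∠(n_1, n_2) = 21.46°
δ = |180° − 21.46°| = 158.54°
158.54° > 2α = 61.93°  →  invalid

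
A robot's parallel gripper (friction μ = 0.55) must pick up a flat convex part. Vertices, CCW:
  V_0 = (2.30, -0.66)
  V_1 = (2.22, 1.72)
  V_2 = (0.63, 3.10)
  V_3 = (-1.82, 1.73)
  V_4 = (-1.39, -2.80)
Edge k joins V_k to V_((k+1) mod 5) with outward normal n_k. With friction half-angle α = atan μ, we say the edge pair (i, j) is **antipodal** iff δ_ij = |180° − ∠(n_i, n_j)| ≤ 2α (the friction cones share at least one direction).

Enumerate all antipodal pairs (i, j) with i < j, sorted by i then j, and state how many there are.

count = 3; pairs: (0,3), (1,3), (2,4)

α = atan 0.55 = 28.81°;  2α = 57.62°
n_0 = (+0.9994, +0.0336)
n_1 = (+0.6555, +0.7552)
n_2 = (-0.4881, +0.8728)
n_3 = (-0.9955, -0.0945)
n_4 = (+0.5017, -0.8651)
  (0,1): δ = 132.88°  ·
  (0,2): δ = 62.71°  ·
  (0,3): δ = 3.50°  ✓
  (0,4): δ = 118.19°  ·
  (1,2): δ = 109.83°  ·
  (1,3): δ = 43.62°  ✓
  (1,4): δ = 71.07°  ·
  (2,3): δ = 113.79°  ·
  (2,4): δ = 0.90°  ✓
  (3,4): δ = 65.31°  ·
antipodal pairs: 3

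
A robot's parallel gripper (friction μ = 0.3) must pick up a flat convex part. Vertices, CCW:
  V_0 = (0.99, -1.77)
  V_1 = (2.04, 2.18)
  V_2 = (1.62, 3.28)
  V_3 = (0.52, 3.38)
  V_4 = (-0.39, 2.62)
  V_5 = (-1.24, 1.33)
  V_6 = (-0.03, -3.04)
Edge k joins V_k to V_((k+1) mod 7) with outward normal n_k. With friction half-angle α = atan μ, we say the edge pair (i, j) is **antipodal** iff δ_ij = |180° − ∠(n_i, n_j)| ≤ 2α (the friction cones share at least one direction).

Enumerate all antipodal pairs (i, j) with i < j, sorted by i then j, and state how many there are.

α = atan 0.3 = 16.70°;  2α = 33.40°
n_0 = (+0.9664, -0.2569)
n_1 = (+0.9342, +0.3567)
n_2 = (+0.0905, +0.9959)
n_3 = (-0.6410, +0.7675)
n_4 = (-0.8350, +0.5502)
n_5 = (-0.9637, -0.2668)
n_6 = (+0.7797, -0.6262)
  (0,1): δ = 144.22°  ·
  (0,2): δ = 80.31°  ·
  (0,3): δ = 35.25°  ·
  (0,4): δ = 18.50°  ✓
  (0,5): δ = 30.36°  ✓
  (0,6): δ = 156.12°  ·
  (1,2): δ = 116.09°  ·
  (1,3): δ = 71.03°  ·
  (1,4): δ = 54.28°  ·
  (1,5): δ = 5.42°  ✓
  (1,6): δ = 120.33°  ·
  (2,3): δ = 134.94°  ·
  (2,4): δ = 118.19°  ·
  (2,5): δ = 69.33°  ·
  (2,6): δ = 56.42°  ·
  (3,4): δ = 163.25°  ·
  (3,5): δ = 114.39°  ·
  (3,6): δ = 11.36°  ✓
  (4,5): δ = 131.14°  ·
  (4,6): δ = 5.39°  ✓
  (5,6): δ = 54.25°  ·
antipodal pairs: 5

count = 5; pairs: (0,4), (0,5), (1,5), (3,6), (4,6)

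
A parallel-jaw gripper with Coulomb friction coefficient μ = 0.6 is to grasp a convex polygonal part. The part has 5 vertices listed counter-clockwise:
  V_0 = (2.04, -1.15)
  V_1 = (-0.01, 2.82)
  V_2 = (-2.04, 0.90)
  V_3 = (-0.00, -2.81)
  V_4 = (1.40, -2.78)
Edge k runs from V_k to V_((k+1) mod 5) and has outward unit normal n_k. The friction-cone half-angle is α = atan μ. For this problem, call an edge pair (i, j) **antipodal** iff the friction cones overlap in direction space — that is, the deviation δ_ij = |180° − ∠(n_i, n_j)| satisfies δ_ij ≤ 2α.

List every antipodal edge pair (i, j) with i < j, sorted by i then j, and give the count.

α = atan 0.6 = 30.96°;  2α = 61.93°
n_0 = (+0.8885, +0.4588)
n_1 = (-0.6871, +0.7265)
n_2 = (-0.8763, -0.4818)
n_3 = (+0.0214, -0.9998)
n_4 = (+0.9308, -0.3655)
  (0,1): δ = 73.91°  ·
  (0,2): δ = 1.49°  ✓
  (0,3): δ = 63.92°  ·
  (0,4): δ = 131.25°  ·
  (1,2): δ = 104.60°  ·
  (1,3): δ = 42.18°  ✓
  (1,4): δ = 25.16°  ✓
  (2,3): δ = 117.58°  ·
  (2,4): δ = 50.24°  ✓
  (3,4): δ = 112.66°  ·
antipodal pairs: 4

count = 4; pairs: (0,2), (1,3), (1,4), (2,4)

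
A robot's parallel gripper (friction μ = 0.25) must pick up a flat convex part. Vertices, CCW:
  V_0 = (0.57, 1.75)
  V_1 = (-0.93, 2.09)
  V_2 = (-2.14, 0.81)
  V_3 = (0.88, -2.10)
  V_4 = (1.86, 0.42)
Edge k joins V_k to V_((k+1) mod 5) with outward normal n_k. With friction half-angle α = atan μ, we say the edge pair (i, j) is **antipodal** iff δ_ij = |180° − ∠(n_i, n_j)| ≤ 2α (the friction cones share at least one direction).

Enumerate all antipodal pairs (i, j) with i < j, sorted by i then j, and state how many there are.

count = 2; pairs: (1,3), (2,4)

α = atan 0.25 = 14.04°;  2α = 28.07°
n_0 = (+0.2211, +0.9753)
n_1 = (-0.7267, +0.6870)
n_2 = (-0.6939, -0.7201)
n_3 = (+0.9320, -0.3624)
n_4 = (+0.7178, +0.6962)
  (0,1): δ = 120.62°  ·
  (0,2): δ = 31.17°  ·
  (0,3): δ = 81.52°  ·
  (0,4): δ = 146.90°  ·
  (1,2): δ = 90.55°  ·
  (1,3): δ = 22.14°  ✓
  (1,4): δ = 87.52°  ·
  (2,3): δ = 67.31°  ·
  (2,4): δ = 1.94°  ✓
  (3,4): δ = 114.62°  ·
antipodal pairs: 2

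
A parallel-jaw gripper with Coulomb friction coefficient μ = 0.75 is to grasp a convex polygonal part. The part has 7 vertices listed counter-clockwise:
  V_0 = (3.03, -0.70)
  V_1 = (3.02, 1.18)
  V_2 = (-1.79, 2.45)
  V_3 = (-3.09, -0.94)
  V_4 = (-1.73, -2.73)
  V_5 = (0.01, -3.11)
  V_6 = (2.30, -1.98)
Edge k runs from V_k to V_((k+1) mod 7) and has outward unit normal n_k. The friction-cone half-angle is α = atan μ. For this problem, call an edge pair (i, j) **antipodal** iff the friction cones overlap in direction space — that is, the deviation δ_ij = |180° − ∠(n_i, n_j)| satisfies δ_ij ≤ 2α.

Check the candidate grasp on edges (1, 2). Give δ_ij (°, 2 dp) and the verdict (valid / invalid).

α = atan 0.75 = 36.87°;  2α = 73.74°
edge 1: e_1 = (-4.81, +1.27);  n_1 = (+0.2553, +0.9669)
edge 2: e_2 = (-1.30, -3.39);  n_2 = (-0.9337, +0.3581)
∠(n_1, n_2) = 83.81°
δ = |180° − 83.81°| = 96.19°
96.19° > 2α = 73.74°  →  invalid

δ = 96.19°, invalid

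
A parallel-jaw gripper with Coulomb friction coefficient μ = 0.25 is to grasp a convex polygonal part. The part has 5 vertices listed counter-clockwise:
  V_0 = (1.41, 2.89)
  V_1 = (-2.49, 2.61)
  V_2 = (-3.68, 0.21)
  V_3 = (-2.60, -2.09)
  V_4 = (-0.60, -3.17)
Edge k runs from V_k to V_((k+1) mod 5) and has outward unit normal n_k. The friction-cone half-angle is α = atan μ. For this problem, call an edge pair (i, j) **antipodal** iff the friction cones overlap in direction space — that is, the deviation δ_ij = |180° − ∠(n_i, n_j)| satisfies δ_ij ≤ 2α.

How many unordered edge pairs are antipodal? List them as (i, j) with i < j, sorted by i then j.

α = atan 0.25 = 14.04°;  2α = 28.07°
n_0 = (-0.0716, +0.9974)
n_1 = (-0.8959, +0.4442)
n_2 = (-0.9052, -0.4250)
n_3 = (-0.4751, -0.8799)
n_4 = (+0.9492, -0.3148)
  (0,1): δ = 120.48°  ·
  (0,2): δ = 68.95°  ·
  (0,3): δ = 32.48°  ·
  (0,4): δ = 67.54°  ·
  (1,2): δ = 128.47°  ·
  (1,3): δ = 92.00°  ·
  (1,4): δ = 8.02°  ✓
  (2,3): δ = 143.52°  ·
  (2,4): δ = 43.50°  ·
  (3,4): δ = 79.98°  ·
antipodal pairs: 1

count = 1; pairs: (1,4)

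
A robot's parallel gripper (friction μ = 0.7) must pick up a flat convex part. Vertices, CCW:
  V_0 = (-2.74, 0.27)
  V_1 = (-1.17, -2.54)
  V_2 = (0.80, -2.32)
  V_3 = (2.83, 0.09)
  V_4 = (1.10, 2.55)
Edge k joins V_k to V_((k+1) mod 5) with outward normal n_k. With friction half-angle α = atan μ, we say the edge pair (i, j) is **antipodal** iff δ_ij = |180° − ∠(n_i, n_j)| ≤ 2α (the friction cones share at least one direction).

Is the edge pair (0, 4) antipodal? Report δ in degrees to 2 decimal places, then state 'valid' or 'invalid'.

δ = 91.51°, invalid

α = atan 0.7 = 34.99°;  2α = 69.98°
edge 0: e_0 = (+1.57, -2.81);  n_0 = (-0.8730, -0.4878)
edge 4: e_4 = (-3.84, -2.28);  n_4 = (-0.5105, +0.8599)
∠(n_0, n_4) = 88.49°
δ = |180° − 88.49°| = 91.51°
91.51° > 2α = 69.98°  →  invalid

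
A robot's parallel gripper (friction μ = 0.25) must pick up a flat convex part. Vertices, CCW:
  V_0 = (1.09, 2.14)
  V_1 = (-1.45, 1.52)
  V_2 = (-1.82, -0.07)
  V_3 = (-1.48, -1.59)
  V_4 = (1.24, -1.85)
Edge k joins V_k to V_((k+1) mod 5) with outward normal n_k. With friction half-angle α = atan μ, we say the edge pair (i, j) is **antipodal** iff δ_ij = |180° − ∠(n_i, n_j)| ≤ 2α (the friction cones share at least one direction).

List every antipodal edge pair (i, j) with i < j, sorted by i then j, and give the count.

count = 3; pairs: (0,3), (1,4), (2,4)

α = atan 0.25 = 14.04°;  2α = 28.07°
n_0 = (-0.2371, +0.9715)
n_1 = (-0.9740, +0.2266)
n_2 = (-0.9759, -0.2183)
n_3 = (-0.0952, -0.9955)
n_4 = (+0.9993, +0.0376)
  (0,1): δ = 116.82°  ·
  (0,2): δ = 91.11°  ·
  (0,3): δ = 19.18°  ✓
  (0,4): δ = 78.44°  ·
  (1,2): δ = 154.29°  ·
  (1,3): δ = 82.36°  ·
  (1,4): δ = 15.25°  ✓
  (2,3): δ = 108.07°  ·
  (2,4): δ = 10.46°  ✓
  (3,4): δ = 82.39°  ·
antipodal pairs: 3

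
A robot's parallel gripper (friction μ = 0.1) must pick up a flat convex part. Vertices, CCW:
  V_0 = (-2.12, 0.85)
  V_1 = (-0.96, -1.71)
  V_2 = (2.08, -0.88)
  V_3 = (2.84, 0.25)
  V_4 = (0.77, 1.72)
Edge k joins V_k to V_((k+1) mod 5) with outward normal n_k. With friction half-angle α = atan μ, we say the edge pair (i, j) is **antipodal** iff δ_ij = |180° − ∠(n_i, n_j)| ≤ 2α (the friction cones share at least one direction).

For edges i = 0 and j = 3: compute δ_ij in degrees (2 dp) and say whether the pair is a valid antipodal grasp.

δ = 30.24°, invalid

α = atan 0.1 = 5.71°;  2α = 11.42°
edge 0: e_0 = (+1.16, -2.56);  n_0 = (-0.9109, -0.4127)
edge 3: e_3 = (-2.07, +1.47);  n_3 = (+0.5790, +0.8153)
∠(n_0, n_3) = 149.76°
δ = |180° − 149.76°| = 30.24°
30.24° > 2α = 11.42°  →  invalid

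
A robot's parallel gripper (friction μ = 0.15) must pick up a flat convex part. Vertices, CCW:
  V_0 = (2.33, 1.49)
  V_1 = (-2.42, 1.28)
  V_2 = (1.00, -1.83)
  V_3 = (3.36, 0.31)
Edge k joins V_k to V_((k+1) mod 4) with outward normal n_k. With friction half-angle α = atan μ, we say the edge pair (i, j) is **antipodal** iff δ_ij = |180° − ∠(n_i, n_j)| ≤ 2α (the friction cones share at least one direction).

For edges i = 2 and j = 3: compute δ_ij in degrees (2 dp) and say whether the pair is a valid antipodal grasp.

δ = 91.08°, invalid

α = atan 0.15 = 8.53°;  2α = 17.06°
edge 2: e_2 = (+2.36, +2.14);  n_2 = (+0.6717, -0.7408)
edge 3: e_3 = (-1.03, +1.18);  n_3 = (+0.7534, +0.6576)
∠(n_2, n_3) = 88.92°
δ = |180° − 88.92°| = 91.08°
91.08° > 2α = 17.06°  →  invalid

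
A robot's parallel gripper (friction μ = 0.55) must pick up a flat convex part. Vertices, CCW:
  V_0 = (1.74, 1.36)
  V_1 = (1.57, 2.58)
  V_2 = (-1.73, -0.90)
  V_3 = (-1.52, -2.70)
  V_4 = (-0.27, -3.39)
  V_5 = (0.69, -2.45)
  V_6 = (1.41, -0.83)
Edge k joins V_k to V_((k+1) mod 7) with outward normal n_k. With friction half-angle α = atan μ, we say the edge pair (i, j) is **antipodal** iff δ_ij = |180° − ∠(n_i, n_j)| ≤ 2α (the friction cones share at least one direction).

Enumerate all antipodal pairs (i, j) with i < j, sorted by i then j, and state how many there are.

count = 9; pairs: (0,1), (0,2), (0,3), (1,4), (1,5), (1,6), (2,4), (2,5), (2,6)

α = atan 0.55 = 28.81°;  2α = 57.62°
n_0 = (+0.9904, +0.1380)
n_1 = (-0.7256, +0.6881)
n_2 = (-0.9933, -0.1159)
n_3 = (-0.4833, -0.8755)
n_4 = (+0.6996, -0.7145)
n_5 = (+0.9138, -0.4061)
n_6 = (+0.9888, -0.1490)
  (0,1): δ = 51.41°  ✓
  (0,2): δ = 1.28°  ✓
  (0,3): δ = 53.17°  ✓
  (0,4): δ = 126.46°  ·
  (0,5): δ = 148.10°  ·
  (0,6): δ = 163.50°  ·
  (1,2): δ = 129.87°  ·
  (1,3): δ = 75.42°  ·
  (1,4): δ = 2.12°  ✓
  (1,5): δ = 19.52°  ✓
  (1,6): δ = 34.91°  ✓
  (2,3): δ = 125.55°  ·
  (2,4): δ = 52.26°  ✓
  (2,5): δ = 30.62°  ✓
  (2,6): δ = 15.22°  ✓
  (3,4): δ = 106.70°  ·
  (3,5): δ = 85.06°  ·
  (3,6): δ = 69.67°  ·
  (4,5): δ = 158.36°  ·
  (4,6): δ = 142.97°  ·
  (5,6): δ = 164.61°  ·
antipodal pairs: 9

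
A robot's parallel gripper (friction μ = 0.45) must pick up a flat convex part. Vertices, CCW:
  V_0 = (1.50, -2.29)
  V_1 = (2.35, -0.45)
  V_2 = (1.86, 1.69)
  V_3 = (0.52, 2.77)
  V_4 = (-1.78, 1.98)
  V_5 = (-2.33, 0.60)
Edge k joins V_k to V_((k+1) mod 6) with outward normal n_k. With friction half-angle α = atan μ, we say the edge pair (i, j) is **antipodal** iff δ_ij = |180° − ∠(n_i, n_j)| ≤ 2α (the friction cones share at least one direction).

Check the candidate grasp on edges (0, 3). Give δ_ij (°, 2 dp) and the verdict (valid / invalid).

δ = 46.25°, valid

α = atan 0.45 = 24.23°;  2α = 48.46°
edge 0: e_0 = (+0.85, +1.84);  n_0 = (+0.9078, -0.4194)
edge 3: e_3 = (-2.30, -0.79);  n_3 = (-0.3248, +0.9458)
∠(n_0, n_3) = 133.75°
δ = |180° − 133.75°| = 46.25°
46.25° ≤ 2α = 48.46°  →  valid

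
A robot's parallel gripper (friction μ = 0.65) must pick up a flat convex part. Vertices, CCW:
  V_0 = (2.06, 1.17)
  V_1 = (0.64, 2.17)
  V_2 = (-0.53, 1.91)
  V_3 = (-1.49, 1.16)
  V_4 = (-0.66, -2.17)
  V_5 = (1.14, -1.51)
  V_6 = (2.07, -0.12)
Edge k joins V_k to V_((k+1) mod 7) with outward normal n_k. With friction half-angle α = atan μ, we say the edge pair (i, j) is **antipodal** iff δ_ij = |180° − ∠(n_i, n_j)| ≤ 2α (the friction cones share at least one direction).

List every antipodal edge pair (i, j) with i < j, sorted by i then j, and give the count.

α = atan 0.65 = 33.02°;  2α = 66.05°
n_0 = (+0.5758, +0.8176)
n_1 = (-0.2169, +0.9762)
n_2 = (-0.6156, +0.7880)
n_3 = (-0.9703, -0.2418)
n_4 = (+0.3443, -0.9389)
n_5 = (+0.8311, -0.5561)
n_6 = (+1.0000, +0.0078)
  (0,1): δ = 132.32°  ·
  (0,2): δ = 106.85°  ·
  (0,3): δ = 40.85°  ✓
  (0,4): δ = 55.29°  ✓
  (0,5): δ = 91.37°  ·
  (0,6): δ = 125.60°  ·
  (1,2): δ = 154.53°  ·
  (1,3): δ = 88.53°  ·
  (1,4): δ = 7.61°  ✓
  (1,5): δ = 43.69°  ✓
  (1,6): δ = 77.92°  ·
  (2,3): δ = 114.00°  ·
  (2,4): δ = 17.86°  ✓
  (2,5): δ = 18.22°  ✓
  (2,6): δ = 52.45°  ✓
  (3,4): δ = 83.86°  ·
  (3,5): δ = 47.78°  ✓
  (3,6): δ = 13.55°  ✓
  (4,5): δ = 143.92°  ·
  (4,6): δ = 109.69°  ·
  (5,6): δ = 145.77°  ·
antipodal pairs: 9

count = 9; pairs: (0,3), (0,4), (1,4), (1,5), (2,4), (2,5), (2,6), (3,5), (3,6)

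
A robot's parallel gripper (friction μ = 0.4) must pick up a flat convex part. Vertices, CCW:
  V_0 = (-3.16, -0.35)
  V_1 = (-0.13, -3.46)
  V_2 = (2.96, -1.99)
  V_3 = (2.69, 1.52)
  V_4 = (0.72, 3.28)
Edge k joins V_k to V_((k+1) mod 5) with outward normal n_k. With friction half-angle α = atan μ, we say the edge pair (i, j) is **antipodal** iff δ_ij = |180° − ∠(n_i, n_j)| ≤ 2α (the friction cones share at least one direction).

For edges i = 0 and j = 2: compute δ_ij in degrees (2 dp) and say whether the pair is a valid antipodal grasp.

α = atan 0.4 = 21.80°;  2α = 43.60°
edge 0: e_0 = (+3.03, -3.11);  n_0 = (-0.7163, -0.6978)
edge 2: e_2 = (-0.27, +3.51);  n_2 = (+0.9971, +0.0767)
∠(n_0, n_2) = 140.15°
δ = |180° − 140.15°| = 39.85°
39.85° ≤ 2α = 43.60°  →  valid

δ = 39.85°, valid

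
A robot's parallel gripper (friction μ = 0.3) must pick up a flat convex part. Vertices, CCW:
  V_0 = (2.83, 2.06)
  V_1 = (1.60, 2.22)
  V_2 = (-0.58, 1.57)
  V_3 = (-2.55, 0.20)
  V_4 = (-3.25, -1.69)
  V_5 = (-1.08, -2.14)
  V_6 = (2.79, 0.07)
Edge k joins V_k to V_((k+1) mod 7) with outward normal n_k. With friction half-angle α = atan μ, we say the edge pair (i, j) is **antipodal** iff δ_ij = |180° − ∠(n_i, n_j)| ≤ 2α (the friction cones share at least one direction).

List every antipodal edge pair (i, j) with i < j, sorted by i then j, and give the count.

count = 5; pairs: (0,4), (1,4), (1,5), (2,5), (3,6)

α = atan 0.3 = 16.70°;  2α = 33.40°
n_0 = (+0.1290, +0.9916)
n_1 = (-0.2857, +0.9583)
n_2 = (-0.5709, +0.8210)
n_3 = (-0.9377, +0.3473)
n_4 = (-0.2031, -0.9792)
n_5 = (+0.4959, -0.8684)
n_6 = (+0.9998, -0.0201)
  (0,1): δ = 155.99°  ·
  (0,2): δ = 137.77°  ·
  (0,3): δ = 102.91°  ·
  (0,4): δ = 4.30°  ✓
  (0,5): δ = 37.14°  ·
  (0,6): δ = 96.26°  ·
  (1,2): δ = 161.79°  ·
  (1,3): δ = 126.93°  ·
  (1,4): δ = 28.32°  ✓
  (1,5): δ = 13.13°  ✓
  (1,6): δ = 72.25°  ·
  (2,3): δ = 145.14°  ·
  (2,4): δ = 46.53°  ·
  (2,5): δ = 5.09°  ✓
  (2,6): δ = 54.03°  ·
  (3,4): δ = 81.39°  ·
  (3,5): δ = 39.95°  ·
  (3,6): δ = 19.17°  ✓
  (4,5): δ = 138.56°  ·
  (4,6): δ = 79.44°  ·
  (5,6): δ = 120.88°  ·
antipodal pairs: 5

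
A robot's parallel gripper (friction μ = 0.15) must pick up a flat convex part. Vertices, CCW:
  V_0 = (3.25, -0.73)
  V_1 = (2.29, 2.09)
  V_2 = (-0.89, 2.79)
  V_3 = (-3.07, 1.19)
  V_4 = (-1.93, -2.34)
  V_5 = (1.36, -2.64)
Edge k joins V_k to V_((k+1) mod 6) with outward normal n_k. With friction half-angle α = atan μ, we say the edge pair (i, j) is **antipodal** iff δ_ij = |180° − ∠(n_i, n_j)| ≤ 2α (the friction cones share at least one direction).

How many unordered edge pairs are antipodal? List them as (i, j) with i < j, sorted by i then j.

α = atan 0.15 = 8.53°;  2α = 17.06°
n_0 = (+0.9466, +0.3223)
n_1 = (+0.2150, +0.9766)
n_2 = (-0.5917, +0.8062)
n_3 = (-0.9516, -0.3073)
n_4 = (-0.0908, -0.9959)
n_5 = (+0.7108, -0.7034)
  (0,1): δ = 121.21°  ·
  (0,2): δ = 72.52°  ·
  (0,3): δ = 0.90°  ✓
  (0,4): δ = 65.99°  ·
  (0,5): δ = 116.50°  ·
  (1,2): δ = 131.31°  ·
  (1,3): δ = 59.69°  ·
  (1,4): δ = 7.20°  ✓
  (1,5): δ = 57.72°  ·
  (2,3): δ = 108.38°  ·
  (2,4): δ = 41.49°  ·
  (2,5): δ = 9.02°  ✓
  (3,4): δ = 113.11°  ·
  (3,5): δ = 62.60°  ·
  (4,5): δ = 129.49°  ·
antipodal pairs: 3

count = 3; pairs: (0,3), (1,4), (2,5)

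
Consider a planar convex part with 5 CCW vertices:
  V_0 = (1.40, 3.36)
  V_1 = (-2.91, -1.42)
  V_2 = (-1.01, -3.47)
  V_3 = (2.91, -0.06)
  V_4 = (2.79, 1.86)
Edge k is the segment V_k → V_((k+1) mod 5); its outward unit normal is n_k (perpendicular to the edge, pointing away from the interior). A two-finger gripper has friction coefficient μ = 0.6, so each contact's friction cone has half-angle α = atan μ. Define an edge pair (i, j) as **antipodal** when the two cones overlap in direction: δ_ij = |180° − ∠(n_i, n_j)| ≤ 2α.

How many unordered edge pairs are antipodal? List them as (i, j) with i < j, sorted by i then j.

count = 4; pairs: (0,2), (0,3), (1,3), (1,4)

α = atan 0.6 = 30.96°;  2α = 61.93°
n_0 = (-0.7427, +0.6697)
n_1 = (-0.7334, -0.6798)
n_2 = (+0.6563, -0.7545)
n_3 = (+0.9981, +0.0624)
n_4 = (+0.7335, +0.6797)
  (0,1): δ = 95.13°  ·
  (0,2): δ = 6.94°  ✓
  (0,3): δ = 45.62°  ✓
  (0,4): δ = 84.86°  ·
  (1,2): δ = 91.81°  ·
  (1,3): δ = 39.25°  ✓
  (1,4): δ = 0.01°  ✓
  (2,3): δ = 127.44°  ·
  (2,4): δ = 88.20°  ·
  (3,4): δ = 140.76°  ·
antipodal pairs: 4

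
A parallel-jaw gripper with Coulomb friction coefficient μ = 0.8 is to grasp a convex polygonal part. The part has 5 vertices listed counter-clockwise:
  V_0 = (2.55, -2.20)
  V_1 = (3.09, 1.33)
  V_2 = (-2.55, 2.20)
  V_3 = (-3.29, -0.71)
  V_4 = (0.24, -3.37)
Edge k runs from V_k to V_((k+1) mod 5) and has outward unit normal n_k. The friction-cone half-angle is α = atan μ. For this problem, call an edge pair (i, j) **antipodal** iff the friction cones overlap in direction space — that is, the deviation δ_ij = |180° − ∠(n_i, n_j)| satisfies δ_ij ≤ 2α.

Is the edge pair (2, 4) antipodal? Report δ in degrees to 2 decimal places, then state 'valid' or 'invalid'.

α = atan 0.8 = 38.66°;  2α = 77.32°
edge 2: e_2 = (-0.74, -2.91);  n_2 = (-0.9692, +0.2465)
edge 4: e_4 = (+2.31, +1.17);  n_4 = (+0.4518, -0.8921)
∠(n_2, n_4) = 131.13°
δ = |180° − 131.13°| = 48.87°
48.87° ≤ 2α = 77.32°  →  valid

δ = 48.87°, valid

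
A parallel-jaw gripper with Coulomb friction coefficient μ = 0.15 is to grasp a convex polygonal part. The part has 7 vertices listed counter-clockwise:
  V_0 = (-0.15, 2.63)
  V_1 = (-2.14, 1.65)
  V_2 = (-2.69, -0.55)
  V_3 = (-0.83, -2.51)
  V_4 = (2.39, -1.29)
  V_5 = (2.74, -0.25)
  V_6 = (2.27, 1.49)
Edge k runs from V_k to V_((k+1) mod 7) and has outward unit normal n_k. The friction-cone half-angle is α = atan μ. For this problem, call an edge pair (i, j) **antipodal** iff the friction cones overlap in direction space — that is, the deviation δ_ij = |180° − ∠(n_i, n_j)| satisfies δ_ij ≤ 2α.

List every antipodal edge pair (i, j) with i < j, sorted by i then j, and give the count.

α = atan 0.15 = 8.53°;  2α = 17.06°
n_0 = (-0.4418, +0.8971)
n_1 = (-0.9701, +0.2425)
n_2 = (-0.7254, -0.6884)
n_3 = (+0.3543, -0.9351)
n_4 = (+0.9478, -0.3190)
n_5 = (+0.9654, +0.2608)
n_6 = (+0.4262, +0.9046)
  (0,1): δ = 130.25°  ·
  (0,2): δ = 72.72°  ·
  (0,3): δ = 5.47°  ✓
  (0,4): δ = 45.18°  ·
  (0,5): δ = 78.90°  ·
  (0,6): δ = 128.56°  ·
  (1,2): δ = 122.46°  ·
  (1,3): δ = 55.21°  ·
  (1,4): δ = 4.56°  ✓
  (1,5): δ = 29.15°  ·
  (1,6): δ = 78.81°  ·
  (2,3): δ = 112.75°  ·
  (2,4): δ = 62.10°  ·
  (2,5): δ = 28.38°  ·
  (2,6): δ = 21.28°  ·
  (3,4): δ = 129.35°  ·
  (3,5): δ = 95.64°  ·
  (3,6): δ = 45.97°  ·
  (4,5): δ = 146.28°  ·
  (4,6): δ = 96.62°  ·
  (5,6): δ = 130.34°  ·
antipodal pairs: 2

count = 2; pairs: (0,3), (1,4)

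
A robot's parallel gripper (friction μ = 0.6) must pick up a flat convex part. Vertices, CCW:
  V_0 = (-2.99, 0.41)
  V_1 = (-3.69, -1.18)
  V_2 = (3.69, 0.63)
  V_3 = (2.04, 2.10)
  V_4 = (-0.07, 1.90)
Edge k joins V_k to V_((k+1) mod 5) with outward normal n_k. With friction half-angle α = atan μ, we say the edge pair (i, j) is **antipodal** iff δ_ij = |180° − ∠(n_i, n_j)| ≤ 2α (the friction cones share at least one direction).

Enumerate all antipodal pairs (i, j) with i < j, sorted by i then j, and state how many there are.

α = atan 0.6 = 30.96°;  2α = 61.93°
n_0 = (-0.9152, +0.4029)
n_1 = (+0.2382, -0.9712)
n_2 = (+0.6652, +0.7467)
n_3 = (-0.0944, +0.9955)
n_4 = (-0.4545, +0.8907)
  (0,1): δ = 52.46°  ✓
  (0,2): δ = 72.06°  ·
  (0,3): δ = 119.18°  ·
  (0,4): δ = 140.80°  ·
  (1,2): δ = 55.48°  ✓
  (1,3): δ = 8.37°  ✓
  (1,4): δ = 13.25°  ✓
  (2,3): δ = 132.89°  ·
  (2,4): δ = 111.27°  ·
  (3,4): δ = 158.38°  ·
antipodal pairs: 4

count = 4; pairs: (0,1), (1,2), (1,3), (1,4)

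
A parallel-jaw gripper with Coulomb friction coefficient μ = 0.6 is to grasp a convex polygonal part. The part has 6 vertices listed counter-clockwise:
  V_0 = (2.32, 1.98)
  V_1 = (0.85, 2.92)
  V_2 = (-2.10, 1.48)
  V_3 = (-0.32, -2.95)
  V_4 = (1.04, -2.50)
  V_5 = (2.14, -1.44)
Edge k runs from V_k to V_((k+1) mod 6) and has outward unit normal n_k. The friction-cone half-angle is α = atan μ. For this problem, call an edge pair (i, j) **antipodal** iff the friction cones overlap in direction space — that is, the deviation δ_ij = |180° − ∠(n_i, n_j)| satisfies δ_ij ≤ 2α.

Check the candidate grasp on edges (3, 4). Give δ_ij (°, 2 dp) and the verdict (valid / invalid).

δ = 154.37°, invalid

α = atan 0.6 = 30.96°;  2α = 61.93°
edge 3: e_3 = (+1.36, +0.45);  n_3 = (+0.3141, -0.9494)
edge 4: e_4 = (+1.10, +1.06);  n_4 = (+0.6939, -0.7201)
∠(n_3, n_4) = 25.63°
δ = |180° − 25.63°| = 154.37°
154.37° > 2α = 61.93°  →  invalid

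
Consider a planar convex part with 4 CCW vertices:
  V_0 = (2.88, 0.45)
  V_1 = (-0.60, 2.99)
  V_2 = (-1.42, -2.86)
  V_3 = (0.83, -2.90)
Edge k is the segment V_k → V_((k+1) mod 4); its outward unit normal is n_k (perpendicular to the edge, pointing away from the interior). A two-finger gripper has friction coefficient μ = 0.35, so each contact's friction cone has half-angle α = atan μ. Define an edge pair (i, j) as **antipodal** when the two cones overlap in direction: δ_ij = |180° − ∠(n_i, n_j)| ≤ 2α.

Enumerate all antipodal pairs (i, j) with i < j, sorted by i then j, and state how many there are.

count = 2; pairs: (0,2), (1,3)

α = atan 0.35 = 19.29°;  2α = 38.58°
n_0 = (+0.5896, +0.8077)
n_1 = (-0.9903, +0.1388)
n_2 = (-0.0178, -0.9998)
n_3 = (+0.8530, -0.5220)
  (0,1): δ = 61.85°  ·
  (0,2): δ = 35.11°  ✓
  (0,3): δ = 94.66°  ·
  (1,2): δ = 83.04°  ·
  (1,3): δ = 23.48°  ✓
  (2,3): δ = 120.45°  ·
antipodal pairs: 2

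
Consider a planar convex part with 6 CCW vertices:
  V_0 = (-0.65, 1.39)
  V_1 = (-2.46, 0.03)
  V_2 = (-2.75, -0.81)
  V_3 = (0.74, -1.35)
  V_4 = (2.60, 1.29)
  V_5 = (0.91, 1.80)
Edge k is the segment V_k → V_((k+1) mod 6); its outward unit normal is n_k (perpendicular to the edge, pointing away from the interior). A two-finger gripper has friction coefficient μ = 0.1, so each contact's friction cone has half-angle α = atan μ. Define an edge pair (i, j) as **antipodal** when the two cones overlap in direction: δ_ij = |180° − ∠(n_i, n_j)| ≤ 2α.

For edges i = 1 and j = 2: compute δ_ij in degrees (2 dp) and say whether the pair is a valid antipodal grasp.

α = atan 0.1 = 5.71°;  2α = 11.42°
edge 1: e_1 = (-0.29, -0.84);  n_1 = (-0.9453, +0.3263)
edge 2: e_2 = (+3.49, -0.54);  n_2 = (-0.1529, -0.9882)
∠(n_1, n_2) = 100.25°
δ = |180° − 100.25°| = 79.75°
79.75° > 2α = 11.42°  →  invalid

δ = 79.75°, invalid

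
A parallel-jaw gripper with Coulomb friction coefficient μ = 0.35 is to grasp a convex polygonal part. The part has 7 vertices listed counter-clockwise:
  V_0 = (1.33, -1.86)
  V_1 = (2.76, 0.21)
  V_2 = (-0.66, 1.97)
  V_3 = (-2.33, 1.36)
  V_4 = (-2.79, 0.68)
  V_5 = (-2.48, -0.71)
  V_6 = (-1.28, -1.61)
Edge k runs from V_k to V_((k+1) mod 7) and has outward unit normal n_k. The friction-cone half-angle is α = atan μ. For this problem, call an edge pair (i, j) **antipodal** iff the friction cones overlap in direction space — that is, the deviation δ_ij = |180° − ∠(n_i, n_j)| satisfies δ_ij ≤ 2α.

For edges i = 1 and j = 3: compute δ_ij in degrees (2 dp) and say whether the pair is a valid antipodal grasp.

α = atan 0.35 = 19.29°;  2α = 38.58°
edge 1: e_1 = (-3.42, +1.76);  n_1 = (+0.4576, +0.8892)
edge 3: e_3 = (-0.46, -0.68);  n_3 = (-0.8283, +0.5603)
∠(n_1, n_3) = 83.15°
δ = |180° − 83.15°| = 96.85°
96.85° > 2α = 38.58°  →  invalid

δ = 96.85°, invalid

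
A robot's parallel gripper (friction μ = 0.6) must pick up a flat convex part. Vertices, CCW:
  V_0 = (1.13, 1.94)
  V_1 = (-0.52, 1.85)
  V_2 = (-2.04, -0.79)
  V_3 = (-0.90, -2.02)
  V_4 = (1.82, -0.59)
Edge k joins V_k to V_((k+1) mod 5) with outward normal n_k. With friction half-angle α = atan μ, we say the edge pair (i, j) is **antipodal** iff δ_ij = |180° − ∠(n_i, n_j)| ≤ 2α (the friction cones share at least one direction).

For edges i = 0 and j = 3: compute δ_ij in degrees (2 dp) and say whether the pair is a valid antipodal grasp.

α = atan 0.6 = 30.96°;  2α = 61.93°
edge 0: e_0 = (-1.65, -0.09);  n_0 = (-0.0545, +0.9985)
edge 3: e_3 = (+2.72, +1.43);  n_3 = (+0.4653, -0.8851)
∠(n_0, n_3) = 155.39°
δ = |180° − 155.39°| = 24.61°
24.61° ≤ 2α = 61.93°  →  valid

δ = 24.61°, valid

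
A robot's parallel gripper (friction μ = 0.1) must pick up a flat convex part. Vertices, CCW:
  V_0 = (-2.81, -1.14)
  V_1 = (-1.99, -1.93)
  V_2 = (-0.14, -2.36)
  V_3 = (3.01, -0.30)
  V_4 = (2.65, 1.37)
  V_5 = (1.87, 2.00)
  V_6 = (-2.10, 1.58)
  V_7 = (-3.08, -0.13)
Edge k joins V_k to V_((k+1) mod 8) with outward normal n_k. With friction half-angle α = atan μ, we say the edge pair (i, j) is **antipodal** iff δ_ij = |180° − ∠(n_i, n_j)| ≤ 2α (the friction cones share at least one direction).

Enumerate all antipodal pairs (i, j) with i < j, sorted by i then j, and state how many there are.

α = atan 0.1 = 5.71°;  2α = 11.42°
n_0 = (-0.6938, -0.7202)
n_1 = (-0.2264, -0.9740)
n_2 = (+0.5473, -0.8369)
n_3 = (+0.9775, +0.2107)
n_4 = (+0.6283, +0.7779)
n_5 = (-0.1052, +0.9945)
n_6 = (-0.8676, +0.4972)
n_7 = (-0.9661, -0.2583)
  (0,1): δ = 149.15°  ·
  (0,2): δ = 102.88°  ·
  (0,3): δ = 33.90°  ·
  (0,4): δ = 5.00°  ✓
  (0,5): δ = 49.97°  ·
  (0,6): δ = 104.12°  ·
  (0,7): δ = 148.90°  ·
  (1,2): δ = 133.73°  ·
  (1,3): δ = 64.75°  ·
  (1,4): δ = 25.84°  ·
  (1,5): δ = 19.12°  ·
  (1,6): δ = 73.27°  ·
  (1,7): δ = 118.05°  ·
  (2,3): δ = 111.02°  ·
  (2,4): δ = 72.11°  ·
  (2,5): δ = 27.14°  ·
  (2,6): δ = 27.00°  ·
  (2,7): δ = 71.78°  ·
  (3,4): δ = 141.09°  ·
  (3,5): δ = 96.13°  ·
  (3,6): δ = 41.98°  ·
  (3,7): δ = 2.80°  ✓
  (4,5): δ = 135.03°  ·
  (4,6): δ = 80.89°  ·
  (4,7): δ = 36.11°  ·
  (5,6): δ = 125.86°  ·
  (5,7): δ = 81.07°  ·
  (6,7): δ = 135.22°  ·
antipodal pairs: 2

count = 2; pairs: (0,4), (3,7)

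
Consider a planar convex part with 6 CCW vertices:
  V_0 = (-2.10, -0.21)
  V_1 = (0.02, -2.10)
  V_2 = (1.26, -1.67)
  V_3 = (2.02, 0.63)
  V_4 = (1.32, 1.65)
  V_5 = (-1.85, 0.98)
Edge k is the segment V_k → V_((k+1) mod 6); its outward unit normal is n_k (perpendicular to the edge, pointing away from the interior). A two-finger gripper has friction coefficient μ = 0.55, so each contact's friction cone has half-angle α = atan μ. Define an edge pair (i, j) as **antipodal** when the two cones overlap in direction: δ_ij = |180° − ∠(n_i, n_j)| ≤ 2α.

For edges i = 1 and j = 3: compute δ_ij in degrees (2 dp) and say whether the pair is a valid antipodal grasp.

δ = 74.66°, invalid

α = atan 0.55 = 28.81°;  2α = 57.62°
edge 1: e_1 = (+1.24, +0.43);  n_1 = (+0.3276, -0.9448)
edge 3: e_3 = (-0.70, +1.02);  n_3 = (+0.8245, +0.5658)
∠(n_1, n_3) = 105.34°
δ = |180° − 105.34°| = 74.66°
74.66° > 2α = 57.62°  →  invalid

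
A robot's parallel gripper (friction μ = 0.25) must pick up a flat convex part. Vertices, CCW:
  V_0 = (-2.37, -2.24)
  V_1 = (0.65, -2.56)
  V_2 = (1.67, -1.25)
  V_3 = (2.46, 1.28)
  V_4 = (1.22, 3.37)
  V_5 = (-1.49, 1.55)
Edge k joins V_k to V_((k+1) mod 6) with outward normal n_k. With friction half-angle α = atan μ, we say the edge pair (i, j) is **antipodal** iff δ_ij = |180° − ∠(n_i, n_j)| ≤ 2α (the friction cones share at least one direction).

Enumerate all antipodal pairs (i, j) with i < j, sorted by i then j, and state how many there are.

α = atan 0.25 = 14.04°;  2α = 28.07°
n_0 = (-0.1054, -0.9944)
n_1 = (+0.7890, -0.6144)
n_2 = (+0.9545, -0.2981)
n_3 = (+0.8600, +0.5103)
n_4 = (-0.5575, +0.8302)
n_5 = (-0.9741, +0.2262)
  (0,1): δ = 121.86°  ·
  (0,2): δ = 101.29°  ·
  (0,3): δ = 53.27°  ·
  (0,4): δ = 39.93°  ·
  (0,5): δ = 82.98°  ·
  (1,2): δ = 159.44°  ·
  (1,3): δ = 111.41°  ·
  (1,4): δ = 18.21°  ✓
  (1,5): δ = 24.83°  ✓
  (2,3): δ = 131.98°  ·
  (2,4): δ = 38.77°  ·
  (2,5): δ = 4.27°  ✓
  (3,4): δ = 86.80°  ·
  (3,5): δ = 43.75°  ·
  (4,5): δ = 136.96°  ·
antipodal pairs: 3

count = 3; pairs: (1,4), (1,5), (2,5)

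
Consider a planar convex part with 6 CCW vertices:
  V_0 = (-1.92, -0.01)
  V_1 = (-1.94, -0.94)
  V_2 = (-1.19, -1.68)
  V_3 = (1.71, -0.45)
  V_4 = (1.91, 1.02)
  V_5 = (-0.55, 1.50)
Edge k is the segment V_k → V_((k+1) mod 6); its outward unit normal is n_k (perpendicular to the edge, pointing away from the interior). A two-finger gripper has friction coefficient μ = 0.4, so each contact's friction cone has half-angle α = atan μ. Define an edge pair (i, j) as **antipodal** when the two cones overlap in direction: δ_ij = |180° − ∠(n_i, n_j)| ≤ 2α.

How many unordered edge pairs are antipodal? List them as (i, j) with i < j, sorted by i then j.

count = 5; pairs: (0,3), (1,4), (2,4), (2,5), (3,5)

α = atan 0.4 = 21.80°;  2α = 43.60°
n_0 = (-0.9998, +0.0215)
n_1 = (-0.7023, -0.7118)
n_2 = (+0.3905, -0.9206)
n_3 = (+0.9909, -0.1348)
n_4 = (+0.1915, +0.9815)
n_5 = (-0.7406, +0.6719)
  (0,1): δ = 133.38°  ·
  (0,2): δ = 65.78°  ·
  (0,3): δ = 6.52°  ✓
  (0,4): δ = 80.19°  ·
  (0,5): δ = 139.01°  ·
  (1,2): δ = 112.40°  ·
  (1,3): δ = 53.13°  ·
  (1,4): δ = 33.57°  ✓
  (1,5): δ = 92.40°  ·
  (2,3): δ = 120.73°  ·
  (2,4): δ = 34.02°  ✓
  (2,5): δ = 24.80°  ✓
  (3,4): δ = 93.29°  ·
  (3,5): δ = 34.47°  ✓
  (4,5): δ = 121.18°  ·
antipodal pairs: 5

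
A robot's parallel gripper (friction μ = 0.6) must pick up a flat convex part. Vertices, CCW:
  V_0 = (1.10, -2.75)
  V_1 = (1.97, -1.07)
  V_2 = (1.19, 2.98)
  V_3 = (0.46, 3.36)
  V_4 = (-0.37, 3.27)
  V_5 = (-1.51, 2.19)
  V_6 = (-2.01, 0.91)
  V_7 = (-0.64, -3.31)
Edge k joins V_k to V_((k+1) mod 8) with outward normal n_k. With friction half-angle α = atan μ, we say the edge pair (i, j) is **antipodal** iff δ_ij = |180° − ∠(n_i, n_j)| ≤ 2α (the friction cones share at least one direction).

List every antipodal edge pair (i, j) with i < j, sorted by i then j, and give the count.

count = 12; pairs: (0,3), (0,4), (0,5), (0,6), (1,4), (1,5), (1,6), (2,6), (2,7), (3,7), (4,7), (5,7)

α = atan 0.6 = 30.96°;  2α = 61.93°
n_0 = (+0.8880, -0.4599)
n_1 = (+0.9820, +0.1891)
n_2 = (+0.4617, +0.8870)
n_3 = (-0.1078, +0.9942)
n_4 = (-0.6877, +0.7260)
n_5 = (-0.9315, +0.3639)
n_6 = (-0.9511, -0.3088)
n_7 = (+0.3064, -0.9519)
  (0,1): δ = 141.72°  ·
  (0,2): δ = 90.12°  ·
  (0,3): δ = 56.43°  ✓
  (0,4): δ = 19.17°  ✓
  (0,5): δ = 6.04°  ✓
  (0,6): δ = 45.36°  ✓
  (0,7): δ = 135.22°  ·
  (1,2): δ = 128.40°  ·
  (1,3): δ = 94.71°  ·
  (1,4): δ = 57.45°  ✓
  (1,5): δ = 32.24°  ✓
  (1,6): δ = 7.08°  ✓
  (1,7): δ = 96.94°  ·
  (2,3): δ = 146.31°  ·
  (2,4): δ = 109.05°  ·
  (2,5): δ = 83.84°  ·
  (2,6): δ = 44.52°  ✓
  (2,7): δ = 45.34°  ✓
  (3,4): δ = 142.74°  ·
  (3,5): δ = 117.53°  ·
  (3,6): δ = 78.20°  ·
  (3,7): δ = 11.65°  ✓
  (4,5): δ = 154.79°  ·
  (4,6): δ = 115.47°  ·
  (4,7): δ = 25.61°  ✓
  (5,6): δ = 140.68°  ·
  (5,7): δ = 50.82°  ✓
  (6,7): δ = 90.15°  ·
antipodal pairs: 12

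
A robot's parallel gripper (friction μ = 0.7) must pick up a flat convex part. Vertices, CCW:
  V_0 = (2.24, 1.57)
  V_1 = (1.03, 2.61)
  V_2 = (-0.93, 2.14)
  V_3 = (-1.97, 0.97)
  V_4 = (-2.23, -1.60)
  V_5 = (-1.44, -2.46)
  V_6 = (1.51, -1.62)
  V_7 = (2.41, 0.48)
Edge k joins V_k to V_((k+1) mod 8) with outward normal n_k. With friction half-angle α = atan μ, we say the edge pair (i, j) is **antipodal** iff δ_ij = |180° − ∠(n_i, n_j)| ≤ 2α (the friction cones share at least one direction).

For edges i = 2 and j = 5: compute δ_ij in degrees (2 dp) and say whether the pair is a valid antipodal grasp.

δ = 32.47°, valid

α = atan 0.7 = 34.99°;  2α = 69.98°
edge 2: e_2 = (-1.04, -1.17);  n_2 = (-0.7474, +0.6644)
edge 5: e_5 = (+2.95, +0.84);  n_5 = (+0.2739, -0.9618)
∠(n_2, n_5) = 147.53°
δ = |180° − 147.53°| = 32.47°
32.47° ≤ 2α = 69.98°  →  valid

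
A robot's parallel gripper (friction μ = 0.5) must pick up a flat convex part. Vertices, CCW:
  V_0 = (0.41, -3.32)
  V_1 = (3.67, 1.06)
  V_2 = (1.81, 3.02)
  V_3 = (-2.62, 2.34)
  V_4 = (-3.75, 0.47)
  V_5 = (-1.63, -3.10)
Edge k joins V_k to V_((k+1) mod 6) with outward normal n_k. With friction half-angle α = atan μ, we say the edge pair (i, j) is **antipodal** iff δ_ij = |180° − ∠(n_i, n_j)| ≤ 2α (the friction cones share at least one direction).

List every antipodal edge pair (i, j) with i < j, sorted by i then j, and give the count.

count = 5; pairs: (0,2), (0,3), (1,4), (1,5), (2,5)

α = atan 0.5 = 26.57°;  2α = 53.13°
n_0 = (+0.8022, -0.5971)
n_1 = (+0.7254, +0.6884)
n_2 = (-0.1517, +0.9884)
n_3 = (-0.8559, +0.5172)
n_4 = (-0.8598, -0.5106)
n_5 = (-0.1072, -0.9942)
  (0,1): δ = 99.84°  ·
  (0,2): δ = 44.61°  ✓
  (0,3): δ = 5.52°  ✓
  (0,4): δ = 67.36°  ·
  (0,5): δ = 120.50°  ·
  (1,2): δ = 124.77°  ·
  (1,3): δ = 74.64°  ·
  (1,4): δ = 12.80°  ✓
  (1,5): δ = 40.34°  ✓
  (2,3): δ = 129.87°  ·
  (2,4): δ = 68.02°  ·
  (2,5): δ = 14.88°  ✓
  (3,4): δ = 118.15°  ·
  (3,5): δ = 65.01°  ·
  (4,5): δ = 126.86°  ·
antipodal pairs: 5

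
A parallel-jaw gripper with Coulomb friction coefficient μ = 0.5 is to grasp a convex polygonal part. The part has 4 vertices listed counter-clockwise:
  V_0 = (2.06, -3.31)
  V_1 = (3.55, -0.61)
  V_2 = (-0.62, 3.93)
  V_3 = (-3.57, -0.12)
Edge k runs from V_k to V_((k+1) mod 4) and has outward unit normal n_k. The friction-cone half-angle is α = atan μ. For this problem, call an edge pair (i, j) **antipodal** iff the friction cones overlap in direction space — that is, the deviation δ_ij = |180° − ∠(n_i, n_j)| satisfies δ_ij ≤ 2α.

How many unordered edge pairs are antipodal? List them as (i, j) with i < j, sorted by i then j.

count = 2; pairs: (0,2), (1,3)

α = atan 0.5 = 26.57°;  2α = 53.13°
n_0 = (+0.8755, -0.4832)
n_1 = (+0.7365, +0.6765)
n_2 = (-0.8083, +0.5888)
n_3 = (-0.4930, -0.8700)
  (0,1): δ = 108.54°  ·
  (0,2): δ = 7.18°  ✓
  (0,3): δ = 89.36°  ·
  (1,2): δ = 78.64°  ·
  (1,3): δ = 17.90°  ✓
  (2,3): δ = 83.47°  ·
antipodal pairs: 2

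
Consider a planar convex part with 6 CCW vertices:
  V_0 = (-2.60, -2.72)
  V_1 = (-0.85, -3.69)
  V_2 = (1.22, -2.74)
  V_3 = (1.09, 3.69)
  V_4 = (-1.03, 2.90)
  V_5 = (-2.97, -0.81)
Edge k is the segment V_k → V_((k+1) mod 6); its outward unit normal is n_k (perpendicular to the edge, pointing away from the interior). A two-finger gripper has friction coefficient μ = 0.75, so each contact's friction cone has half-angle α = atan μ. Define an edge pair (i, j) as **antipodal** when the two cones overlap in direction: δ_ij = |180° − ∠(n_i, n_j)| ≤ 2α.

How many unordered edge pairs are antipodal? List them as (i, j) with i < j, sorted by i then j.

count = 7; pairs: (0,2), (0,3), (1,3), (1,4), (2,3), (2,4), (2,5)

α = atan 0.75 = 36.87°;  2α = 73.74°
n_0 = (-0.4848, -0.8746)
n_1 = (+0.4171, -0.9089)
n_2 = (+0.9998, +0.0202)
n_3 = (-0.3492, +0.9371)
n_4 = (-0.8862, +0.4634)
n_5 = (-0.9817, -0.1902)
  (0,1): δ = 126.35°  ·
  (0,2): δ = 59.84°  ✓
  (0,3): δ = 49.44°  ✓
  (0,4): δ = 91.39°  ·
  (0,5): δ = 129.96°  ·
  (1,2): δ = 113.49°  ·
  (1,3): δ = 4.21°  ✓
  (1,4): δ = 37.74°  ✓
  (1,5): δ = 76.31°  ·
  (2,3): δ = 70.72°  ✓
  (2,4): δ = 28.76°  ✓
  (2,5): δ = 9.81°  ✓
  (3,4): δ = 138.04°  ·
  (3,5): δ = 99.47°  ·
  (4,5): δ = 141.43°  ·
antipodal pairs: 7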